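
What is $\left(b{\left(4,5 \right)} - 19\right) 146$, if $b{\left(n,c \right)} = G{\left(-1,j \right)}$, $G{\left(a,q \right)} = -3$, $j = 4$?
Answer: $-3212$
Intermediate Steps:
$b{\left(n,c \right)} = -3$
$\left(b{\left(4,5 \right)} - 19\right) 146 = \left(-3 - 19\right) 146 = \left(-22\right) 146 = -3212$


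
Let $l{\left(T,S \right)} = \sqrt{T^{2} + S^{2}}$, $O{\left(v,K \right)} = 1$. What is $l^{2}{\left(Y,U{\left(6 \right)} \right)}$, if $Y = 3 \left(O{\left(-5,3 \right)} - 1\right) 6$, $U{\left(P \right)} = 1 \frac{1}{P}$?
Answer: $\frac{1}{36} \approx 0.027778$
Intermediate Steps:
$U{\left(P \right)} = \frac{1}{P}$
$Y = 0$ ($Y = 3 \left(1 - 1\right) 6 = 3 \cdot 0 \cdot 6 = 3 \cdot 0 = 0$)
$l{\left(T,S \right)} = \sqrt{S^{2} + T^{2}}$
$l^{2}{\left(Y,U{\left(6 \right)} \right)} = \left(\sqrt{\left(\frac{1}{6}\right)^{2} + 0^{2}}\right)^{2} = \left(\sqrt{\left(\frac{1}{6}\right)^{2} + 0}\right)^{2} = \left(\sqrt{\frac{1}{36} + 0}\right)^{2} = \left(\sqrt{\frac{1}{36}}\right)^{2} = \left(\frac{1}{6}\right)^{2} = \frac{1}{36}$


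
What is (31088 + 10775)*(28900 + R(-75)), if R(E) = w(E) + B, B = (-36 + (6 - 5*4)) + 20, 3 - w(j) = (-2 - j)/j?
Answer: 90656335924/75 ≈ 1.2088e+9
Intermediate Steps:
w(j) = 3 - (-2 - j)/j
B = -30 (B = (-36 + (6 - 20)) + 20 = (-36 - 14) + 20 = -50 + 20 = -30)
R(E) = -26 + 2/E (R(E) = (4 + 2/E) - 30 = -26 + 2/E)
(31088 + 10775)*(28900 + R(-75)) = (31088 + 10775)*(28900 + (-26 + 2/(-75))) = 41863*(28900 + (-26 + 2*(-1/75))) = 41863*(28900 + (-26 - 2/75)) = 41863*(28900 - 1952/75) = 41863*(2165548/75) = 90656335924/75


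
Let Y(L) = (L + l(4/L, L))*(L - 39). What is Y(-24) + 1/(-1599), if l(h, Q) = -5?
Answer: 2921372/1599 ≈ 1827.0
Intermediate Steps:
Y(L) = (-39 + L)*(-5 + L) (Y(L) = (L - 5)*(L - 39) = (-5 + L)*(-39 + L) = (-39 + L)*(-5 + L))
Y(-24) + 1/(-1599) = (195 + (-24)² - 44*(-24)) + 1/(-1599) = (195 + 576 + 1056) - 1/1599 = 1827 - 1/1599 = 2921372/1599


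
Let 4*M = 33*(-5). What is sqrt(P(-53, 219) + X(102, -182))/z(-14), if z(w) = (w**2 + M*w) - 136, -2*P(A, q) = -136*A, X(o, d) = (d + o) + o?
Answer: 2*I*sqrt(398)/425 ≈ 0.093882*I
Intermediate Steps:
M = -165/4 (M = (33*(-5))/4 = (1/4)*(-165) = -165/4 ≈ -41.250)
X(o, d) = d + 2*o
P(A, q) = 68*A (P(A, q) = -(-68)*A = 68*A)
z(w) = -136 + w**2 - 165*w/4 (z(w) = (w**2 - 165*w/4) - 136 = -136 + w**2 - 165*w/4)
sqrt(P(-53, 219) + X(102, -182))/z(-14) = sqrt(68*(-53) + (-182 + 2*102))/(-136 + (-14)**2 - 165/4*(-14)) = sqrt(-3604 + (-182 + 204))/(-136 + 196 + 1155/2) = sqrt(-3604 + 22)/(1275/2) = sqrt(-3582)*(2/1275) = (3*I*sqrt(398))*(2/1275) = 2*I*sqrt(398)/425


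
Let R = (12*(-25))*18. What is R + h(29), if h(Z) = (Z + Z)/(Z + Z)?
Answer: -5399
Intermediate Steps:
h(Z) = 1 (h(Z) = (2*Z)/((2*Z)) = (2*Z)*(1/(2*Z)) = 1)
R = -5400 (R = -300*18 = -5400)
R + h(29) = -5400 + 1 = -5399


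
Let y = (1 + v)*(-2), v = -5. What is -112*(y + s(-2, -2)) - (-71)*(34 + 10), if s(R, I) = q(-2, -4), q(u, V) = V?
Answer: 2676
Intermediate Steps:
s(R, I) = -4
y = 8 (y = (1 - 5)*(-2) = -4*(-2) = 8)
-112*(y + s(-2, -2)) - (-71)*(34 + 10) = -112*(8 - 4) - (-71)*(34 + 10) = -112*4 - (-71)*44 = -448 - 1*(-3124) = -448 + 3124 = 2676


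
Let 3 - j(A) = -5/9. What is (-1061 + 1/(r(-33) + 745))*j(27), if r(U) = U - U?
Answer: -25294208/6705 ≈ -3772.4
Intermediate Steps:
r(U) = 0
j(A) = 32/9 (j(A) = 3 - (-5)/9 = 3 - 1*(-5/9) = 3 + 5/9 = 32/9)
(-1061 + 1/(r(-33) + 745))*j(27) = (-1061 + 1/(0 + 745))*(32/9) = (-1061 + 1/745)*(32/9) = -790444/745*32/9 = -25294208/6705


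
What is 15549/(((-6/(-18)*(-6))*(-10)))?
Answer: 15549/20 ≈ 777.45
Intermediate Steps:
15549/(((-6/(-18)*(-6))*(-10))) = 15549/(((-6*(-1/18)*(-6))*(-10))) = 15549/((((1/3)*(-6))*(-10))) = 15549/((-2*(-10))) = 15549/20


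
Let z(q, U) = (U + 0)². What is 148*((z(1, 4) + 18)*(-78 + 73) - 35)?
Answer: -30340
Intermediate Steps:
z(q, U) = U²
148*((z(1, 4) + 18)*(-78 + 73) - 35) = 148*((4² + 18)*(-78 + 73) - 35) = 148*((16 + 18)*(-5) - 35) = 148*(34*(-5) - 35) = 148*(-170 - 35) = 148*(-205) = -30340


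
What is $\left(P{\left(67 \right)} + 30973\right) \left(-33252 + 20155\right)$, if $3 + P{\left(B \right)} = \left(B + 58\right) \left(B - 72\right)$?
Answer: $-397428465$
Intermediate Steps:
$P{\left(B \right)} = -3 + \left(-72 + B\right) \left(58 + B\right)$ ($P{\left(B \right)} = -3 + \left(B + 58\right) \left(B - 72\right) = -3 + \left(58 + B\right) \left(-72 + B\right) = -3 + \left(-72 + B\right) \left(58 + B\right)$)
$\left(P{\left(67 \right)} + 30973\right) \left(-33252 + 20155\right) = \left(\left(-4179 + 67^{2} - 938\right) + 30973\right) \left(-33252 + 20155\right) = \left(\left(-4179 + 4489 - 938\right) + 30973\right) \left(-13097\right) = \left(-628 + 30973\right) \left(-13097\right) = 30345 \left(-13097\right) = -397428465$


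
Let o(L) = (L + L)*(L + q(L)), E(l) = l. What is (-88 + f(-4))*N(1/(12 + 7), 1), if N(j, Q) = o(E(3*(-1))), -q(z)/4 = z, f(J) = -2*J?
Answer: 4320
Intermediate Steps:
q(z) = -4*z
o(L) = -6*L² (o(L) = (L + L)*(L - 4*L) = (2*L)*(-3*L) = -6*L²)
N(j, Q) = -54 (N(j, Q) = -6*(3*(-1))² = -6*(-3)² = -6*9 = -54)
(-88 + f(-4))*N(1/(12 + 7), 1) = (-88 - 2*(-4))*(-54) = (-88 + 8)*(-54) = -80*(-54) = 4320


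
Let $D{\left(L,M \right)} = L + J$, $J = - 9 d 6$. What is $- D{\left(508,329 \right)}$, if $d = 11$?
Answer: $86$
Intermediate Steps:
$J = -594$ ($J = \left(-9\right) 11 \cdot 6 = \left(-99\right) 6 = -594$)
$D{\left(L,M \right)} = -594 + L$ ($D{\left(L,M \right)} = L - 594 = -594 + L$)
$- D{\left(508,329 \right)} = - (-594 + 508) = \left(-1\right) \left(-86\right) = 86$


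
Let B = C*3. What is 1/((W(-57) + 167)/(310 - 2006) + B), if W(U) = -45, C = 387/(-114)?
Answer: -16112/165247 ≈ -0.097502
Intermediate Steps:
C = -129/38 (C = 387*(-1/114) = -129/38 ≈ -3.3947)
B = -387/38 (B = -129/38*3 = -387/38 ≈ -10.184)
1/((W(-57) + 167)/(310 - 2006) + B) = 1/((-45 + 167)/(310 - 2006) - 387/38) = 1/(122/(-1696) - 387/38) = 1/(122*(-1/1696) - 387/38) = 1/(-61/848 - 387/38) = 1/(-165247/16112) = -16112/165247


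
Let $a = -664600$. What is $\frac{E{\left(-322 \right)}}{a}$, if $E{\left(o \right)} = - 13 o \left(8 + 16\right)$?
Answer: $- \frac{12558}{83075} \approx -0.15116$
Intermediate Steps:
$E{\left(o \right)} = - 312 o$ ($E{\left(o \right)} = - 13 o 24 = - 312 o$)
$\frac{E{\left(-322 \right)}}{a} = \frac{\left(-312\right) \left(-322\right)}{-664600} = 100464 \left(- \frac{1}{664600}\right) = - \frac{12558}{83075}$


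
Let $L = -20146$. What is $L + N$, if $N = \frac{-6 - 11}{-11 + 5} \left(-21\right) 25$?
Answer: $- \frac{43267}{2} \approx -21634.0$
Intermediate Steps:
$N = - \frac{2975}{2}$ ($N = - \frac{17}{-6} \left(-21\right) 25 = \left(-17\right) \left(- \frac{1}{6}\right) \left(-21\right) 25 = \frac{17}{6} \left(-21\right) 25 = \left(- \frac{119}{2}\right) 25 = - \frac{2975}{2} \approx -1487.5$)
$L + N = -20146 - \frac{2975}{2} = - \frac{43267}{2}$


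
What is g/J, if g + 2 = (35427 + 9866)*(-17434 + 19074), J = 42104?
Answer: 37140259/21052 ≈ 1764.2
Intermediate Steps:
g = 74280518 (g = -2 + (35427 + 9866)*(-17434 + 19074) = -2 + 45293*1640 = -2 + 74280520 = 74280518)
g/J = 74280518/42104 = 74280518*(1/42104) = 37140259/21052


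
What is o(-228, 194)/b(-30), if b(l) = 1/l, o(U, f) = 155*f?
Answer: -902100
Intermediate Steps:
o(-228, 194)/b(-30) = (155*194)/(1/(-30)) = 30070/(-1/30) = 30070*(-30) = -902100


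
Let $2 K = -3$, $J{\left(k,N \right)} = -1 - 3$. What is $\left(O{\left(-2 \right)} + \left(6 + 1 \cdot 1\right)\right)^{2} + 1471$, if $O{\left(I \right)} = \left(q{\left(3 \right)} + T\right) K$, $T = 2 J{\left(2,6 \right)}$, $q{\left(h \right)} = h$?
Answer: $\frac{6725}{4} \approx 1681.3$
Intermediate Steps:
$J{\left(k,N \right)} = -4$ ($J{\left(k,N \right)} = -1 - 3 = -4$)
$T = -8$ ($T = 2 \left(-4\right) = -8$)
$K = - \frac{3}{2}$ ($K = \frac{1}{2} \left(-3\right) = - \frac{3}{2} \approx -1.5$)
$O{\left(I \right)} = \frac{15}{2}$ ($O{\left(I \right)} = \left(3 - 8\right) \left(- \frac{3}{2}\right) = \left(-5\right) \left(- \frac{3}{2}\right) = \frac{15}{2}$)
$\left(O{\left(-2 \right)} + \left(6 + 1 \cdot 1\right)\right)^{2} + 1471 = \left(\frac{15}{2} + \left(6 + 1 \cdot 1\right)\right)^{2} + 1471 = \left(\frac{15}{2} + \left(6 + 1\right)\right)^{2} + 1471 = \left(\frac{15}{2} + 7\right)^{2} + 1471 = \left(\frac{29}{2}\right)^{2} + 1471 = \frac{841}{4} + 1471 = \frac{6725}{4}$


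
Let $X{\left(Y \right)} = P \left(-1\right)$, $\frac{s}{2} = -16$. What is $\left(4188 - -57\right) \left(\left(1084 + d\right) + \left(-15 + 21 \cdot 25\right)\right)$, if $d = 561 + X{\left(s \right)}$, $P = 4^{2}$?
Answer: $9080055$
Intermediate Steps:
$s = -32$ ($s = 2 \left(-16\right) = -32$)
$P = 16$
$X{\left(Y \right)} = -16$ ($X{\left(Y \right)} = 16 \left(-1\right) = -16$)
$d = 545$ ($d = 561 - 16 = 545$)
$\left(4188 - -57\right) \left(\left(1084 + d\right) + \left(-15 + 21 \cdot 25\right)\right) = \left(4188 - -57\right) \left(\left(1084 + 545\right) + \left(-15 + 21 \cdot 25\right)\right) = \left(4188 + 57\right) \left(1629 + \left(-15 + 525\right)\right) = 4245 \left(1629 + 510\right) = 4245 \cdot 2139 = 9080055$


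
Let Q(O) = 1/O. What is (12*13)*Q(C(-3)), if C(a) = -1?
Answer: -156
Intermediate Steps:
(12*13)*Q(C(-3)) = (12*13)/(-1) = 156*(-1) = -156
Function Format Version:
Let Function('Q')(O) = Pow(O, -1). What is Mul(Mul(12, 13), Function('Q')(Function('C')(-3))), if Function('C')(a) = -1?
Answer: -156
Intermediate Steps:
Mul(Mul(12, 13), Function('Q')(Function('C')(-3))) = Mul(Mul(12, 13), Pow(-1, -1)) = Mul(156, -1) = -156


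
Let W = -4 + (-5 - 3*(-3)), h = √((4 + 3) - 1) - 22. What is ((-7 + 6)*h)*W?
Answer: 0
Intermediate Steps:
h = -22 + √6 (h = √(7 - 1) - 22 = √6 - 22 = -22 + √6 ≈ -19.551)
W = 0 (W = -4 + (-5 + 9) = -4 + 4 = 0)
((-7 + 6)*h)*W = ((-7 + 6)*(-22 + √6))*0 = -(-22 + √6)*0 = (22 - √6)*0 = 0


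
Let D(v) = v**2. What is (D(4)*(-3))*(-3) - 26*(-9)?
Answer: 378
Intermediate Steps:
(D(4)*(-3))*(-3) - 26*(-9) = (4**2*(-3))*(-3) - 26*(-9) = (16*(-3))*(-3) + 234 = -48*(-3) + 234 = 144 + 234 = 378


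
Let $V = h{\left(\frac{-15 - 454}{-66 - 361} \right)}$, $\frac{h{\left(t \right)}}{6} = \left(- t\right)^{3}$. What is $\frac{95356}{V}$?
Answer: $- \frac{10822000118}{902289} \approx -11994.0$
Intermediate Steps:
$h{\left(t \right)} = - 6 t^{3}$ ($h{\left(t \right)} = 6 \left(- t\right)^{3} = 6 \left(- t^{3}\right) = - 6 t^{3}$)
$V = - \frac{1804578}{226981}$ ($V = - 6 \left(\frac{-15 - 454}{-66 - 361}\right)^{3} = - 6 \left(- \frac{469}{-427}\right)^{3} = - 6 \left(\left(-469\right) \left(- \frac{1}{427}\right)\right)^{3} = - 6 \left(\frac{67}{61}\right)^{3} = \left(-6\right) \frac{300763}{226981} = - \frac{1804578}{226981} \approx -7.9503$)
$\frac{95356}{V} = \frac{95356}{- \frac{1804578}{226981}} = 95356 \left(- \frac{226981}{1804578}\right) = - \frac{10822000118}{902289}$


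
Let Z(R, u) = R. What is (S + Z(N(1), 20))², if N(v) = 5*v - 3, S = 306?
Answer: 94864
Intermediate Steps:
N(v) = -3 + 5*v
(S + Z(N(1), 20))² = (306 + (-3 + 5*1))² = (306 + (-3 + 5))² = (306 + 2)² = 308² = 94864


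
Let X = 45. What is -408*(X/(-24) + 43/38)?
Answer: 5763/19 ≈ 303.32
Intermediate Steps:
-408*(X/(-24) + 43/38) = -408*(45/(-24) + 43/38) = -408*(45*(-1/24) + 43*(1/38)) = -408*(-15/8 + 43/38) = -408*(-113/152) = 5763/19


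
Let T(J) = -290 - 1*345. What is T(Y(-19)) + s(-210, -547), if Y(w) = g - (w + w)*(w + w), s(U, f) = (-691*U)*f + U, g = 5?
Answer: -79376015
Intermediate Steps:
s(U, f) = U - 691*U*f (s(U, f) = -691*U*f + U = U - 691*U*f)
Y(w) = 5 - 4*w² (Y(w) = 5 - (w + w)*(w + w) = 5 - 2*w*2*w = 5 - 4*w²)
T(J) = -635 (T(J) = -290 - 345 = -635)
T(Y(-19)) + s(-210, -547) = -635 - 210*(1 - 691*(-547)) = -635 - 210*(1 + 377977) = -635 - 210*377978 = -635 - 79375380 = -79376015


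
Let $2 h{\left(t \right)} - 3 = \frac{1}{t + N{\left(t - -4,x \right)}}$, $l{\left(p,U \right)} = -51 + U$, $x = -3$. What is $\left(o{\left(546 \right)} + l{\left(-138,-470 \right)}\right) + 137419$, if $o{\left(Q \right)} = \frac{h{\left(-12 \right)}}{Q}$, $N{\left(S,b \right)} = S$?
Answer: $\frac{2989852379}{21840} \approx 1.369 \cdot 10^{5}$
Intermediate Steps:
$h{\left(t \right)} = \frac{3}{2} + \frac{1}{2 \left(4 + 2 t\right)}$ ($h{\left(t \right)} = \frac{3}{2} + \frac{1}{2 \left(t + \left(t - -4\right)\right)} = \frac{3}{2} + \frac{1}{2 \left(t + \left(t + 4\right)\right)} = \frac{3}{2} + \frac{1}{2 \left(t + \left(4 + t\right)\right)} = \frac{3}{2} + \frac{1}{2 \left(4 + 2 t\right)}$)
$o{\left(Q \right)} = \frac{59}{40 Q}$ ($o{\left(Q \right)} = \frac{\frac{1}{4} \frac{1}{2 - 12} \left(13 + 6 \left(-12\right)\right)}{Q} = \frac{\frac{1}{4} \frac{1}{-10} \left(13 - 72\right)}{Q} = \frac{\frac{1}{4} \left(- \frac{1}{10}\right) \left(-59\right)}{Q} = \frac{59}{40 Q}$)
$\left(o{\left(546 \right)} + l{\left(-138,-470 \right)}\right) + 137419 = \left(\frac{59}{40 \cdot 546} - 521\right) + 137419 = \left(\frac{59}{40} \cdot \frac{1}{546} - 521\right) + 137419 = \left(\frac{59}{21840} - 521\right) + 137419 = - \frac{11378581}{21840} + 137419 = \frac{2989852379}{21840}$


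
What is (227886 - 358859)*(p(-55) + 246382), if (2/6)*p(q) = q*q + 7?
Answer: -33460720094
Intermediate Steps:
p(q) = 21 + 3*q² (p(q) = 3*(q*q + 7) = 3*(q² + 7) = 3*(7 + q²) = 21 + 3*q²)
(227886 - 358859)*(p(-55) + 246382) = (227886 - 358859)*((21 + 3*(-55)²) + 246382) = -130973*((21 + 3*3025) + 246382) = -130973*((21 + 9075) + 246382) = -130973*(9096 + 246382) = -130973*255478 = -33460720094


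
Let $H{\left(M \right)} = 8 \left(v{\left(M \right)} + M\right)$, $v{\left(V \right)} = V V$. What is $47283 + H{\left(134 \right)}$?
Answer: $192003$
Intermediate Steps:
$v{\left(V \right)} = V^{2}$
$H{\left(M \right)} = 8 M + 8 M^{2}$ ($H{\left(M \right)} = 8 \left(M^{2} + M\right) = 8 \left(M + M^{2}\right) = 8 M + 8 M^{2}$)
$47283 + H{\left(134 \right)} = 47283 + 8 \cdot 134 \left(1 + 134\right) = 47283 + 8 \cdot 134 \cdot 135 = 47283 + 144720 = 192003$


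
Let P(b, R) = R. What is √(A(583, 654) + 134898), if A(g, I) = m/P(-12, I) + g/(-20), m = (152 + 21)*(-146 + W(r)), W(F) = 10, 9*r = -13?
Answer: √1441754443365/3270 ≈ 367.20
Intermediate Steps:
r = -13/9 (r = (⅑)*(-13) = -13/9 ≈ -1.4444)
m = -23528 (m = (152 + 21)*(-146 + 10) = 173*(-136) = -23528)
A(g, I) = -23528/I - g/20 (A(g, I) = -23528/I + g/(-20) = -23528/I + g*(-1/20) = -23528/I - g/20)
√(A(583, 654) + 134898) = √((-23528/654 - 1/20*583) + 134898) = √((-23528*1/654 - 583/20) + 134898) = √((-11764/327 - 583/20) + 134898) = √(-425921/6540 + 134898) = √(881806999/6540) = √1441754443365/3270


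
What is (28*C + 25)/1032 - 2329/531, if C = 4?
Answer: -776927/182664 ≈ -4.2533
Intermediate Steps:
(28*C + 25)/1032 - 2329/531 = (28*4 + 25)/1032 - 2329/531 = (112 + 25)*(1/1032) - 2329*1/531 = 137*(1/1032) - 2329/531 = 137/1032 - 2329/531 = -776927/182664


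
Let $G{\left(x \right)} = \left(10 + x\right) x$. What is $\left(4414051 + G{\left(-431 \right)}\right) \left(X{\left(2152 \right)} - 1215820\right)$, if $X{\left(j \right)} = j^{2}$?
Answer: $15694944452568$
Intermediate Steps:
$G{\left(x \right)} = x \left(10 + x\right)$
$\left(4414051 + G{\left(-431 \right)}\right) \left(X{\left(2152 \right)} - 1215820\right) = \left(4414051 - 431 \left(10 - 431\right)\right) \left(2152^{2} - 1215820\right) = \left(4414051 - -181451\right) \left(4631104 - 1215820\right) = \left(4414051 + 181451\right) 3415284 = 4595502 \cdot 3415284 = 15694944452568$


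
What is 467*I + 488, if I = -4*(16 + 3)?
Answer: -35004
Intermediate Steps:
I = -76 (I = -4*19 = -76)
467*I + 488 = 467*(-76) + 488 = -35492 + 488 = -35004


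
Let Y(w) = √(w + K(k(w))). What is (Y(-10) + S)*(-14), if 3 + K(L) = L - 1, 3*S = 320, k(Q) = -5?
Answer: -4480/3 - 14*I*√19 ≈ -1493.3 - 61.025*I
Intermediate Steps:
S = 320/3 (S = (⅓)*320 = 320/3 ≈ 106.67)
K(L) = -4 + L (K(L) = -3 + (L - 1) = -3 + (-1 + L) = -4 + L)
Y(w) = √(-9 + w) (Y(w) = √(w + (-4 - 5)) = √(w - 9) = √(-9 + w))
(Y(-10) + S)*(-14) = (√(-9 - 10) + 320/3)*(-14) = (√(-19) + 320/3)*(-14) = (I*√19 + 320/3)*(-14) = (320/3 + I*√19)*(-14) = -4480/3 - 14*I*√19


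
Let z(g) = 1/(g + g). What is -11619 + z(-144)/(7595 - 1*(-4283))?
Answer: -39747018817/3420864 ≈ -11619.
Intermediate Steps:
z(g) = 1/(2*g)
-11619 + z(-144)/(7595 - 1*(-4283)) = -11619 + ((½)/(-144))/(7595 - 1*(-4283)) = -11619 + ((½)*(-1/144))/(7595 + 4283) = -11619 - 1/288/11878 = -11619 - 1/288*1/11878 = -11619 - 1/3420864 = -39747018817/3420864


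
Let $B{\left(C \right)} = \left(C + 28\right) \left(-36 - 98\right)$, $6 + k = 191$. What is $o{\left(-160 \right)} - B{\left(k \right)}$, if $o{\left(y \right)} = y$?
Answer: $28382$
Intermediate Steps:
$k = 185$ ($k = -6 + 191 = 185$)
$B{\left(C \right)} = -3752 - 134 C$ ($B{\left(C \right)} = \left(28 + C\right) \left(-134\right) = -3752 - 134 C$)
$o{\left(-160 \right)} - B{\left(k \right)} = -160 - \left(-3752 - 24790\right) = -160 - -28542 = -160 + 28542 = 28382$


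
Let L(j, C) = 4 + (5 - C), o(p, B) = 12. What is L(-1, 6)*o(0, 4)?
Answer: 36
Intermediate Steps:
L(j, C) = 9 - C
L(-1, 6)*o(0, 4) = (9 - 1*6)*12 = (9 - 6)*12 = 3*12 = 36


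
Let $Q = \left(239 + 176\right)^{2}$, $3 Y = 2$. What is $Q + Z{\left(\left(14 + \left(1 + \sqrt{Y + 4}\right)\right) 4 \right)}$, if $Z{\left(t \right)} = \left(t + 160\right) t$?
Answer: $\frac{556499}{3} + \frac{1120 \sqrt{42}}{3} \approx 1.8792 \cdot 10^{5}$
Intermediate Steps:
$Y = \frac{2}{3}$ ($Y = \frac{1}{3} \cdot 2 = \frac{2}{3} \approx 0.66667$)
$Z{\left(t \right)} = t \left(160 + t\right)$ ($Z{\left(t \right)} = \left(160 + t\right) t = t \left(160 + t\right)$)
$Q = 172225$ ($Q = 415^{2} = 172225$)
$Q + Z{\left(\left(14 + \left(1 + \sqrt{Y + 4}\right)\right) 4 \right)} = 172225 + \left(14 + \left(1 + \sqrt{\frac{2}{3} + 4}\right)\right) 4 \left(160 + \left(14 + \left(1 + \sqrt{\frac{2}{3} + 4}\right)\right) 4\right) = 172225 + \left(14 + \left(1 + \sqrt{\frac{14}{3}}\right)\right) 4 \left(160 + \left(14 + \left(1 + \sqrt{\frac{14}{3}}\right)\right) 4\right) = 172225 + \left(14 + \left(1 + \frac{\sqrt{42}}{3}\right)\right) 4 \left(160 + \left(14 + \left(1 + \frac{\sqrt{42}}{3}\right)\right) 4\right) = 172225 + \left(15 + \frac{\sqrt{42}}{3}\right) 4 \left(160 + \left(15 + \frac{\sqrt{42}}{3}\right) 4\right) = 172225 + \left(60 + \frac{4 \sqrt{42}}{3}\right) \left(160 + \left(60 + \frac{4 \sqrt{42}}{3}\right)\right) = 172225 + \left(60 + \frac{4 \sqrt{42}}{3}\right) \left(220 + \frac{4 \sqrt{42}}{3}\right)$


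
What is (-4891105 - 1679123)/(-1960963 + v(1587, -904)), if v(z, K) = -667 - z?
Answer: 6570228/1963217 ≈ 3.3467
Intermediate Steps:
(-4891105 - 1679123)/(-1960963 + v(1587, -904)) = (-4891105 - 1679123)/(-1960963 + (-667 - 1*1587)) = -6570228/(-1960963 + (-667 - 1587)) = -6570228/(-1960963 - 2254) = -6570228/(-1963217) = -6570228*(-1/1963217) = 6570228/1963217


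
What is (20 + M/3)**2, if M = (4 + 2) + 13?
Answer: 6241/9 ≈ 693.44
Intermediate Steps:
M = 19 (M = 6 + 13 = 19)
(20 + M/3)**2 = (20 + 19/3)**2 = (79/3)**2 = 6241/9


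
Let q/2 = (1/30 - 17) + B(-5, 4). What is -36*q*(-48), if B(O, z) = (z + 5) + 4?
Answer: -68544/5 ≈ -13709.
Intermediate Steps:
B(O, z) = 9 + z (B(O, z) = (5 + z) + 4 = 9 + z)
q = -119/15 (q = 2*((1/30 - 17) + (9 + 4)) = 2*((1/30 - 17) + 13) = 2*(-509/30 + 13) = 2*(-119/30) = -119/15 ≈ -7.9333)
-36*q*(-48) = -36*(-119/15)*(-48) = (1428/5)*(-48) = -68544/5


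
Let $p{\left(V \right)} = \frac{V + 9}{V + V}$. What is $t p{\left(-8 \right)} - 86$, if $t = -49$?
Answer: $- \frac{1327}{16} \approx -82.938$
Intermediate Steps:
$p{\left(V \right)} = \frac{9 + V}{2 V}$
$t p{\left(-8 \right)} - 86 = - 49 \frac{9 - 8}{2 \left(-8\right)} - 86 = - 49 \cdot \frac{1}{2} \left(- \frac{1}{8}\right) 1 - 86 = \left(-49\right) \left(- \frac{1}{16}\right) - 86 = \frac{49}{16} - 86 = - \frac{1327}{16}$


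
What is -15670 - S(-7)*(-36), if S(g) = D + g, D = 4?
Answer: -15778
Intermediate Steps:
S(g) = 4 + g
-15670 - S(-7)*(-36) = -15670 - (4 - 7)*(-36) = -15670 - (-3)*(-36) = -15670 - 1*108 = -15670 - 108 = -15778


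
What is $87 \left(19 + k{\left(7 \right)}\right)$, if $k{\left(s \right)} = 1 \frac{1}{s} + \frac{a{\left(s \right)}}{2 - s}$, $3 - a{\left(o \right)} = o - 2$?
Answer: $\frac{59508}{35} \approx 1700.2$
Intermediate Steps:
$a{\left(o \right)} = 5 - o$ ($a{\left(o \right)} = 3 - \left(o - 2\right) = 3 - \left(-2 + o\right) = 5 - o$)
$k{\left(s \right)} = \frac{1}{s} + \frac{5 - s}{2 - s}$ ($k{\left(s \right)} = 1 \frac{1}{s} + \frac{5 - s}{2 - s} = \frac{1}{s} + \frac{5 - s}{2 - s}$)
$87 \left(19 + k{\left(7 \right)}\right) = 87 \left(19 + \frac{-2 + 7 + 7 \left(-5 + 7\right)}{7 \left(-2 + 7\right)}\right) = 87 \left(19 + \frac{-2 + 7 + 7 \cdot 2}{7 \cdot 5}\right) = 87 \left(19 + \frac{1}{7} \cdot \frac{1}{5} \left(-2 + 7 + 14\right)\right) = 87 \left(19 + \frac{1}{7} \cdot \frac{1}{5} \cdot 19\right) = 87 \left(19 + \frac{19}{35}\right) = 87 \cdot \frac{684}{35} = \frac{59508}{35}$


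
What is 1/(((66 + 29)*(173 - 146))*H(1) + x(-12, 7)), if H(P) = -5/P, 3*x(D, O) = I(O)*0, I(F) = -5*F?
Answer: -1/12825 ≈ -7.7973e-5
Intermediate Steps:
I(F) = -5*F
x(D, O) = 0 (x(D, O) = (-5*O*0)/3 = (1/3)*0 = 0)
1/(((66 + 29)*(173 - 146))*H(1) + x(-12, 7)) = 1/(((66 + 29)*(173 - 146))*(-5/1) + 0) = 1/((95*27)*(-5*1) + 0) = 1/(2565*(-5) + 0) = 1/(-12825 + 0) = 1/(-12825) = -1/12825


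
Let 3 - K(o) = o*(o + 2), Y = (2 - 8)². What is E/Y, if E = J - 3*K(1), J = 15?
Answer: 5/12 ≈ 0.41667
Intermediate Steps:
Y = 36 (Y = (-6)² = 36)
K(o) = 3 - o*(2 + o) (K(o) = 3 - o*(o + 2) = 3 - o*(2 + o))
E = 15 (E = 15 - 3*(3 - 1*1² - 2*1) = 15 - 3*(3 - 1*1 - 2) = 15 - 3*(3 - 1 - 2) = 15 - 3*0 = 15 + 0 = 15)
E/Y = 15/36 = 15*(1/36) = 5/12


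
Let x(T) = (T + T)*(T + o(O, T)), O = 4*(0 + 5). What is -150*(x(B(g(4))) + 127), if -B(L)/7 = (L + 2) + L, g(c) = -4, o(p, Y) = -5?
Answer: -485250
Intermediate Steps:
O = 20 (O = 4*5 = 20)
B(L) = -14 - 14*L (B(L) = -7*((L + 2) + L) = -7*((2 + L) + L) = -7*(2 + 2*L) = -14 - 14*L)
x(T) = 2*T*(-5 + T) (x(T) = (T + T)*(T - 5) = (2*T)*(-5 + T) = 2*T*(-5 + T))
-150*(x(B(g(4))) + 127) = -150*(2*(-14 - 14*(-4))*(-5 + (-14 - 14*(-4))) + 127) = -150*(2*(-14 + 56)*(-5 + (-14 + 56)) + 127) = -150*(2*42*(-5 + 42) + 127) = -150*(2*42*37 + 127) = -150*(3108 + 127) = -150*3235 = -485250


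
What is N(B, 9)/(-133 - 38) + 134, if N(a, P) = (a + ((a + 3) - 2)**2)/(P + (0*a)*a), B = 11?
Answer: 206071/1539 ≈ 133.90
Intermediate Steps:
N(a, P) = (a + (1 + a)**2)/P (N(a, P) = (a + ((3 + a) - 2)**2)/(P + 0*a) = (a + (1 + a)**2)/(P + 0) = (a + (1 + a)**2)/P)
N(B, 9)/(-133 - 38) + 134 = ((11 + (1 + 11)**2)/9)/(-133 - 38) + 134 = ((11 + 12**2)/9)/(-171) + 134 = -(11 + 144)/1539 + 134 = -155/1539 + 134 = 206071/1539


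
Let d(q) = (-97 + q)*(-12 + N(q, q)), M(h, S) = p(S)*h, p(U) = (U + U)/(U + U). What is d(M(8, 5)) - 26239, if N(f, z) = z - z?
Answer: -25171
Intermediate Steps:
N(f, z) = 0
p(U) = 1 (p(U) = (2*U)/((2*U)) = (2*U)*(1/(2*U)) = 1)
M(h, S) = h (M(h, S) = 1*h = h)
d(q) = 1164 - 12*q (d(q) = (-97 + q)*(-12 + 0) = (-97 + q)*(-12) = 1164 - 12*q)
d(M(8, 5)) - 26239 = (1164 - 12*8) - 26239 = (1164 - 96) - 26239 = 1068 - 26239 = -25171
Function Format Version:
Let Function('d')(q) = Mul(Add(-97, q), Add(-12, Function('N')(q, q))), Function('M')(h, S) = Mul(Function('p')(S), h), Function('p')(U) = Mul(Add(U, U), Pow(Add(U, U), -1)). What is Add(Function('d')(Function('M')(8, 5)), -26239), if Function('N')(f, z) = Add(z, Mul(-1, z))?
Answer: -25171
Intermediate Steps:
Function('N')(f, z) = 0
Function('p')(U) = 1 (Function('p')(U) = Mul(Mul(2, U), Pow(Mul(2, U), -1)) = Mul(Mul(2, U), Mul(Rational(1, 2), Pow(U, -1))) = 1)
Function('M')(h, S) = h (Function('M')(h, S) = Mul(1, h) = h)
Function('d')(q) = Add(1164, Mul(-12, q)) (Function('d')(q) = Mul(Add(-97, q), Add(-12, 0)) = Mul(Add(-97, q), -12) = Add(1164, Mul(-12, q)))
Add(Function('d')(Function('M')(8, 5)), -26239) = Add(Add(1164, Mul(-12, 8)), -26239) = Add(Add(1164, -96), -26239) = Add(1068, -26239) = -25171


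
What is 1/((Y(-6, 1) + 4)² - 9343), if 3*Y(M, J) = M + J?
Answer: -9/84038 ≈ -0.00010709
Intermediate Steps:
Y(M, J) = J/3 + M/3 (Y(M, J) = (M + J)/3 = (J + M)/3 = J/3 + M/3)
1/((Y(-6, 1) + 4)² - 9343) = 1/((((⅓)*1 + (⅓)*(-6)) + 4)² - 9343) = 1/(((⅓ - 2) + 4)² - 9343) = 1/((-5/3 + 4)² - 9343) = 1/((7/3)² - 9343) = 1/(49/9 - 9343) = 1/(-84038/9) = -9/84038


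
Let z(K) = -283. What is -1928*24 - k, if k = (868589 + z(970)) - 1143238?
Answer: 228660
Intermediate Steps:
k = -274932 (k = (868589 - 283) - 1143238 = 868306 - 1143238 = -274932)
-1928*24 - k = -1928*24 - 1*(-274932) = -46272 + 274932 = 228660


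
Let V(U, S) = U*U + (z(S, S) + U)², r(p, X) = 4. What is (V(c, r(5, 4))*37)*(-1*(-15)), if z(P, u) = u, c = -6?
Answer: 22200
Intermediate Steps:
V(U, S) = U² + (S + U)² (V(U, S) = U*U + (S + U)² = U² + (S + U)²)
(V(c, r(5, 4))*37)*(-1*(-15)) = (((-6)² + (4 - 6)²)*37)*(-1*(-15)) = ((36 + (-2)²)*37)*15 = ((36 + 4)*37)*15 = (40*37)*15 = 1480*15 = 22200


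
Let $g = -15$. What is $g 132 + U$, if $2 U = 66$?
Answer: $-1947$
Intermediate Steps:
$U = 33$ ($U = \frac{1}{2} \cdot 66 = 33$)
$g 132 + U = \left(-15\right) 132 + 33 = -1980 + 33 = -1947$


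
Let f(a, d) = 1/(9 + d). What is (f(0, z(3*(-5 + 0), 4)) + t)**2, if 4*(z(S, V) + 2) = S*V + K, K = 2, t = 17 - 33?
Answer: 58564/225 ≈ 260.28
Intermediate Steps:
t = -16
z(S, V) = -3/2 + S*V/4 (z(S, V) = -2 + (S*V + 2)/4 = -2 + (2 + S*V)/4 = -2 + (1/2 + S*V/4) = -3/2 + S*V/4)
(f(0, z(3*(-5 + 0), 4)) + t)**2 = (1/(9 + (-3/2 + (1/4)*(3*(-5 + 0))*4)) - 16)**2 = (1/(9 + (-3/2 + (1/4)*(3*(-5))*4)) - 16)**2 = (1/(9 + (-3/2 + (1/4)*(-15)*4)) - 16)**2 = (1/(9 + (-3/2 - 15)) - 16)**2 = (1/(9 - 33/2) - 16)**2 = (1/(-15/2) - 16)**2 = (-2/15 - 16)**2 = (-242/15)**2 = 58564/225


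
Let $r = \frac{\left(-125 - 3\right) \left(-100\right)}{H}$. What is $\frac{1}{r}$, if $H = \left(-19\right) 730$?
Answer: $- \frac{1387}{1280} \approx -1.0836$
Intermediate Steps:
$H = -13870$
$r = - \frac{1280}{1387}$ ($r = \frac{\left(-125 - 3\right) \left(-100\right)}{-13870} = \left(-128\right) \left(-100\right) \left(- \frac{1}{13870}\right) = 12800 \left(- \frac{1}{13870}\right) = - \frac{1280}{1387} \approx -0.92286$)
$\frac{1}{r} = \frac{1}{- \frac{1280}{1387}} = - \frac{1387}{1280}$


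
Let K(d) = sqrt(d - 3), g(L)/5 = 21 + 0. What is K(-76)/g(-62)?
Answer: I*sqrt(79)/105 ≈ 0.084649*I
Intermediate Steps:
g(L) = 105 (g(L) = 5*(21 + 0) = 5*21 = 105)
K(d) = sqrt(-3 + d)
K(-76)/g(-62) = sqrt(-3 - 76)/105 = sqrt(-79)*(1/105) = (I*sqrt(79))*(1/105) = I*sqrt(79)/105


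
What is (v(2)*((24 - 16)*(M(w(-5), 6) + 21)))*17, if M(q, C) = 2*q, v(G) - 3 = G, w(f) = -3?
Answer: 10200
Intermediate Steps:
v(G) = 3 + G
(v(2)*((24 - 16)*(M(w(-5), 6) + 21)))*17 = ((3 + 2)*((24 - 16)*(2*(-3) + 21)))*17 = (5*(8*(-6 + 21)))*17 = (5*(8*15))*17 = (5*120)*17 = 600*17 = 10200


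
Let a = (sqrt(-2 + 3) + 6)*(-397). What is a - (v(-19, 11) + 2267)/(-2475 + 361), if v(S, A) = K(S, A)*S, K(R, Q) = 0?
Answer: -5872539/2114 ≈ -2777.9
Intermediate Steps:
v(S, A) = 0 (v(S, A) = 0*S = 0)
a = -2779 (a = (sqrt(1) + 6)*(-397) = (1 + 6)*(-397) = 7*(-397) = -2779)
a - (v(-19, 11) + 2267)/(-2475 + 361) = -2779 - (0 + 2267)/(-2475 + 361) = -2779 - 2267/(-2114) = -2779 - 2267*(-1)/2114 = -2779 - 1*(-2267/2114) = -2779 + 2267/2114 = -5872539/2114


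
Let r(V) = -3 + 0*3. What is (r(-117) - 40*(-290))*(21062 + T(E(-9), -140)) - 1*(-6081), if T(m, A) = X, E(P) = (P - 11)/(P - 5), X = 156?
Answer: 246071227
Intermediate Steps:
r(V) = -3 (r(V) = -3 + 0 = -3)
E(P) = (-11 + P)/(-5 + P)
T(m, A) = 156
(r(-117) - 40*(-290))*(21062 + T(E(-9), -140)) - 1*(-6081) = (-3 - 40*(-290))*(21062 + 156) - 1*(-6081) = (-3 + 11600)*21218 + 6081 = 11597*21218 + 6081 = 246065146 + 6081 = 246071227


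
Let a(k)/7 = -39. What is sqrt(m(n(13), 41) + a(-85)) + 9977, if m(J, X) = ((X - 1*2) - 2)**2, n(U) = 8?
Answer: 9977 + 2*sqrt(274) ≈ 10010.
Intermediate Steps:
a(k) = -273 (a(k) = 7*(-39) = -273)
m(J, X) = (-4 + X)**2 (m(J, X) = ((X - 2) - 2)**2 = ((-2 + X) - 2)**2 = (-4 + X)**2)
sqrt(m(n(13), 41) + a(-85)) + 9977 = sqrt((-4 + 41)**2 - 273) + 9977 = sqrt(37**2 - 273) + 9977 = sqrt(1369 - 273) + 9977 = sqrt(1096) + 9977 = 2*sqrt(274) + 9977 = 9977 + 2*sqrt(274)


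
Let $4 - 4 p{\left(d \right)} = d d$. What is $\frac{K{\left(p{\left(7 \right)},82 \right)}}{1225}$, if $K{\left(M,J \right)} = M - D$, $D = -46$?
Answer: $\frac{139}{4900} \approx 0.028367$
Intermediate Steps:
$p{\left(d \right)} = 1 - \frac{d^{2}}{4}$ ($p{\left(d \right)} = 1 - \frac{d d}{4} = 1 - \frac{d^{2}}{4}$)
$K{\left(M,J \right)} = 46 + M$ ($K{\left(M,J \right)} = M - -46 = M + 46 = 46 + M$)
$\frac{K{\left(p{\left(7 \right)},82 \right)}}{1225} = \frac{46 + \left(1 - \frac{7^{2}}{4}\right)}{1225} = \left(46 + \left(1 - \frac{49}{4}\right)\right) \frac{1}{1225} = \left(46 - \frac{45}{4}\right) \frac{1}{1225} = \frac{139}{4} \cdot \frac{1}{1225} = \frac{139}{4900}$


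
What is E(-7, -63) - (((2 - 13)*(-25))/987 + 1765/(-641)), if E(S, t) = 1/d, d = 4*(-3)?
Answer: 6052231/2530668 ≈ 2.3916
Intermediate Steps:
d = -12
E(S, t) = -1/12 (E(S, t) = 1/(-12) = -1/12)
E(-7, -63) - (((2 - 13)*(-25))/987 + 1765/(-641)) = -1/12 - (((2 - 13)*(-25))/987 + 1765/(-641)) = -1/12 - (-11*(-25)*(1/987) + 1765*(-1/641)) = -1/12 - (275*(1/987) - 1765/641) = -1/12 - (275/987 - 1765/641) = -1/12 - 1*(-1565780/632667) = -1/12 + 1565780/632667 = 6052231/2530668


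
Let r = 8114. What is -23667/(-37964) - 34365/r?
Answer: -556299411/154019948 ≈ -3.6119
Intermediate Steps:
-23667/(-37964) - 34365/r = -23667/(-37964) - 34365/8114 = -23667*(-1/37964) - 34365*1/8114 = 23667/37964 - 34365/8114 = -556299411/154019948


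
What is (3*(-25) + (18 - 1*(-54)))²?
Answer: 9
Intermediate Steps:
(3*(-25) + (18 - 1*(-54)))² = (-75 + (18 + 54))² = (-75 + 72)² = (-3)² = 9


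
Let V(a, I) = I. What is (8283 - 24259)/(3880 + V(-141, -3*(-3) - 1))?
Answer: -1997/486 ≈ -4.1091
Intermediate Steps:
(8283 - 24259)/(3880 + V(-141, -3*(-3) - 1)) = (8283 - 24259)/(3880 + (-3*(-3) - 1)) = -15976/(3880 + (9 - 1)) = -15976/(3880 + 8) = -15976/3888 = -15976*1/3888 = -1997/486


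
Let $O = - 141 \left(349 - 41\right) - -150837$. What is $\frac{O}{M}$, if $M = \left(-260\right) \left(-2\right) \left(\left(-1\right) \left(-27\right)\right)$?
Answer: $\frac{35803}{4680} \approx 7.6502$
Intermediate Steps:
$O = 107409$ ($O = \left(-141\right) 308 + 150837 = -43428 + 150837 = 107409$)
$M = 14040$ ($M = 520 \cdot 27 = 14040$)
$\frac{O}{M} = \frac{107409}{14040} = 107409 \cdot \frac{1}{14040} = \frac{35803}{4680}$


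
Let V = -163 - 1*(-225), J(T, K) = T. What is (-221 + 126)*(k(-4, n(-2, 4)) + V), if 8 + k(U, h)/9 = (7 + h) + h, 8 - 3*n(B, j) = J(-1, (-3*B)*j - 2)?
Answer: -10165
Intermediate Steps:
n(B, j) = 3 (n(B, j) = 8/3 - ⅓*(-1) = 8/3 + ⅓ = 3)
V = 62 (V = -163 + 225 = 62)
k(U, h) = -9 + 18*h (k(U, h) = -72 + 9*((7 + h) + h) = -72 + 9*(7 + 2*h) = -72 + (63 + 18*h) = -9 + 18*h)
(-221 + 126)*(k(-4, n(-2, 4)) + V) = (-221 + 126)*((-9 + 18*3) + 62) = -95*((-9 + 54) + 62) = -95*(45 + 62) = -95*107 = -10165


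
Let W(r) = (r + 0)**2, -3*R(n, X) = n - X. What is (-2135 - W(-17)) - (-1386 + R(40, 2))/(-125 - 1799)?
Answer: -3498881/1443 ≈ -2424.7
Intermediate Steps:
R(n, X) = -n/3 + X/3 (R(n, X) = -(n - X)/3 = -n/3 + X/3)
W(r) = r**2
(-2135 - W(-17)) - (-1386 + R(40, 2))/(-125 - 1799) = (-2135 - 1*(-17)**2) - (-1386 + (-1/3*40 + (1/3)*2))/(-125 - 1799) = (-2135 - 1*289) - (-1386 + (-40/3 + 2/3))/(-1924) = (-2135 - 289) - (-1386 - 38/3)*(-1)/1924 = -2424 - (-4196)*(-1)/(3*1924) = -2424 - 1*1049/1443 = -2424 - 1049/1443 = -3498881/1443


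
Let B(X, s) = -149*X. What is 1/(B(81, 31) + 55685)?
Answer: 1/43616 ≈ 2.2927e-5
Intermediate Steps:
1/(B(81, 31) + 55685) = 1/(-149*81 + 55685) = 1/(-12069 + 55685) = 1/43616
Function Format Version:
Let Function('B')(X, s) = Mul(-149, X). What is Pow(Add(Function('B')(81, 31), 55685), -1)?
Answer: Rational(1, 43616) ≈ 2.2927e-5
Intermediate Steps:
Pow(Add(Function('B')(81, 31), 55685), -1) = Pow(Add(Mul(-149, 81), 55685), -1) = Pow(Add(-12069, 55685), -1) = Pow(43616, -1) = Rational(1, 43616)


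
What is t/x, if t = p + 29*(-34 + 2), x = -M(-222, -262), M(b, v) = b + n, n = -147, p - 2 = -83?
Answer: -1009/369 ≈ -2.7344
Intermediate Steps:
p = -81 (p = 2 - 83 = -81)
M(b, v) = -147 + b (M(b, v) = b - 147 = -147 + b)
x = 369 (x = -(-147 - 222) = -1*(-369) = 369)
t = -1009 (t = -81 + 29*(-34 + 2) = -81 + 29*(-32) = -81 - 928 = -1009)
t/x = -1009/369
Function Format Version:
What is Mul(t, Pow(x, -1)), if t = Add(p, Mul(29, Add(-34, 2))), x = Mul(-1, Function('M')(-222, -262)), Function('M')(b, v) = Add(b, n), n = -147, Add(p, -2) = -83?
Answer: Rational(-1009, 369) ≈ -2.7344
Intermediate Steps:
p = -81 (p = Add(2, -83) = -81)
Function('M')(b, v) = Add(-147, b) (Function('M')(b, v) = Add(b, -147) = Add(-147, b))
x = 369 (x = Mul(-1, Add(-147, -222)) = Mul(-1, -369) = 369)
t = -1009 (t = Add(-81, Mul(29, Add(-34, 2))) = Add(-81, Mul(29, -32)) = Add(-81, -928) = -1009)
Mul(t, Pow(x, -1)) = Mul(-1009, Pow(369, -1)) = Mul(-1009, Rational(1, 369)) = Rational(-1009, 369)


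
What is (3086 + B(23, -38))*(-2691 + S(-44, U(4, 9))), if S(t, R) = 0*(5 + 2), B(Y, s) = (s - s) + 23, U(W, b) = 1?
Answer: -8366319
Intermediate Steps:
B(Y, s) = 23 (B(Y, s) = 0 + 23 = 23)
S(t, R) = 0 (S(t, R) = 0*7 = 0)
(3086 + B(23, -38))*(-2691 + S(-44, U(4, 9))) = (3086 + 23)*(-2691 + 0) = 3109*(-2691) = -8366319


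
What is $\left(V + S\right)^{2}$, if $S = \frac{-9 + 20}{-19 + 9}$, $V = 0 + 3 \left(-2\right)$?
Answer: $\frac{5041}{100} \approx 50.41$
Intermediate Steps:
$V = -6$ ($V = 0 - 6 = -6$)
$S = - \frac{11}{10}$ ($S = \frac{11}{-10} = 11 \left(- \frac{1}{10}\right) = - \frac{11}{10} \approx -1.1$)
$\left(V + S\right)^{2} = \left(-6 - \frac{11}{10}\right)^{2} = \left(- \frac{71}{10}\right)^{2} = \frac{5041}{100}$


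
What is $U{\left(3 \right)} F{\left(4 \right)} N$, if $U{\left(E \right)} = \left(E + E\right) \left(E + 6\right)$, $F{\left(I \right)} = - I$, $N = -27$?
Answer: $5832$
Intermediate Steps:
$U{\left(E \right)} = 2 E \left(6 + E\right)$
$U{\left(3 \right)} F{\left(4 \right)} N = 2 \cdot 3 \left(6 + 3\right) \left(\left(-1\right) 4\right) \left(-27\right) = 2 \cdot 3 \cdot 9 \left(-4\right) \left(-27\right) = 54 \left(-4\right) \left(-27\right) = \left(-216\right) \left(-27\right) = 5832$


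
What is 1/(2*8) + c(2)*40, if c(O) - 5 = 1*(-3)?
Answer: 1281/16 ≈ 80.063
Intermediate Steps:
c(O) = 2 (c(O) = 5 + 1*(-3) = 5 - 3 = 2)
1/(2*8) + c(2)*40 = 1/(2*8) + 2*40 = 1/16 + 80 = 1281/16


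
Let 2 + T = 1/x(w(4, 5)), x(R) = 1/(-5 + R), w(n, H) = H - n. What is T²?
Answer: 36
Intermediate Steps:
T = -6 (T = -2 + 1/(1/(-5 + (5 - 1*4))) = -2 + 1/(1/(-5 + (5 - 4))) = -2 + 1/(1/(-5 + 1)) = -2 + 1/(1/(-4)) = -2 + 1/(-¼) = -2 - 4 = -6)
T² = (-6)² = 36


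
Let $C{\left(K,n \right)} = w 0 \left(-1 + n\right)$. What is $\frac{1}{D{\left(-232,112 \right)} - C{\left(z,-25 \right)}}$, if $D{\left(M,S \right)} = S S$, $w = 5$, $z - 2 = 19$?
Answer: $\frac{1}{12544} \approx 7.9719 \cdot 10^{-5}$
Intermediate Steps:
$z = 21$ ($z = 2 + 19 = 21$)
$D{\left(M,S \right)} = S^{2}$
$C{\left(K,n \right)} = 0$ ($C{\left(K,n \right)} = 5 \cdot 0 \left(-1 + n\right) = 5 \cdot 0 = 0$)
$\frac{1}{D{\left(-232,112 \right)} - C{\left(z,-25 \right)}} = \frac{1}{112^{2} - 0} = \frac{1}{12544 + 0} = \frac{1}{12544}$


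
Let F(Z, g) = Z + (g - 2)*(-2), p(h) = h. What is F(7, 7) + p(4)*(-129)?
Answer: -519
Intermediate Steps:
F(Z, g) = 4 + Z - 2*g (F(Z, g) = Z + (-2 + g)*(-2) = Z + (4 - 2*g) = 4 + Z - 2*g)
F(7, 7) + p(4)*(-129) = (4 + 7 - 2*7) + 4*(-129) = (4 + 7 - 14) - 516 = -3 - 516 = -519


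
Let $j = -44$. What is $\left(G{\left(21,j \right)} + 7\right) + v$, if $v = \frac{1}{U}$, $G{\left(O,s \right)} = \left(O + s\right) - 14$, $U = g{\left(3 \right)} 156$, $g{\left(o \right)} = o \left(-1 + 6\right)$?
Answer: $- \frac{70199}{2340} \approx -30.0$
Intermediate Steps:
$g{\left(o \right)} = 5 o$ ($g{\left(o \right)} = o 5 = 5 o$)
$U = 2340$ ($U = 5 \cdot 3 \cdot 156 = 15 \cdot 156 = 2340$)
$G{\left(O,s \right)} = -14 + O + s$
$v = \frac{1}{2340} \approx 0.00042735$
$\left(G{\left(21,j \right)} + 7\right) + v = \left(\left(-14 + 21 - 44\right) + 7\right) + \frac{1}{2340} = \left(-37 + 7\right) + \frac{1}{2340} = -30 + \frac{1}{2340} = - \frac{70199}{2340}$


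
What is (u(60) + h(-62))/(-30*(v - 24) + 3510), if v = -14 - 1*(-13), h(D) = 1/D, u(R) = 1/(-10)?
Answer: -3/110050 ≈ -2.7260e-5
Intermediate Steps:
u(R) = -⅒
v = -1 (v = -14 + 13 = -1)
(u(60) + h(-62))/(-30*(v - 24) + 3510) = (-⅒ + 1/(-62))/(-30*(-1 - 24) + 3510) = (-⅒ - 1/62)/(-30*(-25) + 3510) = -18/(155*(750 + 3510)) = -18/155/4260 = -18/155*1/4260 = -3/110050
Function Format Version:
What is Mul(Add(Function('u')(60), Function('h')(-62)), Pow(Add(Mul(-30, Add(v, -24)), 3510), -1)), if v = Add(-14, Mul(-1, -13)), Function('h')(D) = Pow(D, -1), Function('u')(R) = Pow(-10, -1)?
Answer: Rational(-3, 110050) ≈ -2.7260e-5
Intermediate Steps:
Function('u')(R) = Rational(-1, 10)
v = -1 (v = Add(-14, 13) = -1)
Mul(Add(Function('u')(60), Function('h')(-62)), Pow(Add(Mul(-30, Add(v, -24)), 3510), -1)) = Mul(Add(Rational(-1, 10), Pow(-62, -1)), Pow(Add(Mul(-30, Add(-1, -24)), 3510), -1)) = Mul(Add(Rational(-1, 10), Rational(-1, 62)), Pow(Add(Mul(-30, -25), 3510), -1)) = Mul(Rational(-18, 155), Pow(Add(750, 3510), -1)) = Mul(Rational(-18, 155), Pow(4260, -1)) = Mul(Rational(-18, 155), Rational(1, 4260)) = Rational(-3, 110050)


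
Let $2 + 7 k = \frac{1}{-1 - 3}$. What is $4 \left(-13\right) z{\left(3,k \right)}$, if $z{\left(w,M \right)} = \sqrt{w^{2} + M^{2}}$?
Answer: $- \frac{39 \sqrt{793}}{7} \approx -156.89$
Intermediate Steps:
$k = - \frac{9}{28}$ ($k = - \frac{2}{7} + \frac{1}{7 \left(-1 - 3\right)} = - \frac{2}{7} + \frac{1}{7 \left(-4\right)} = - \frac{2}{7} + \frac{1}{7} \left(- \frac{1}{4}\right) = - \frac{2}{7} - \frac{1}{28} = - \frac{9}{28} \approx -0.32143$)
$z{\left(w,M \right)} = \sqrt{M^{2} + w^{2}}$
$4 \left(-13\right) z{\left(3,k \right)} = 4 \left(-13\right) \sqrt{\left(- \frac{9}{28}\right)^{2} + 3^{2}} = - 52 \sqrt{\frac{81}{784} + 9} = - 52 \sqrt{\frac{7137}{784}} = - 52 \frac{3 \sqrt{793}}{28} = - \frac{39 \sqrt{793}}{7}$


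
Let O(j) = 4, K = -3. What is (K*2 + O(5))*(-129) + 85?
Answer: 343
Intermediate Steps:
(K*2 + O(5))*(-129) + 85 = (-3*2 + 4)*(-129) + 85 = (-6 + 4)*(-129) + 85 = -2*(-129) + 85 = 258 + 85 = 343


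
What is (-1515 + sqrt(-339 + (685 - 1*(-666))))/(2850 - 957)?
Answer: -505/631 + 2*sqrt(253)/1893 ≈ -0.78351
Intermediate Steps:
(-1515 + sqrt(-339 + (685 - 1*(-666))))/(2850 - 957) = (-1515 + sqrt(-339 + (685 + 666)))/1893 = (-1515 + sqrt(-339 + 1351))*(1/1893) = (-1515 + sqrt(1012))*(1/1893) = (-1515 + 2*sqrt(253))*(1/1893) = -505/631 + 2*sqrt(253)/1893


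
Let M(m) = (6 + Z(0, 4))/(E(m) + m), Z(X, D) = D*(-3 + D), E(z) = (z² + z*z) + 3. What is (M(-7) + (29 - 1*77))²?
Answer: 5067001/2209 ≈ 2293.8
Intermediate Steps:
E(z) = 3 + 2*z² (E(z) = (z² + z²) + 3 = 2*z² + 3 = 3 + 2*z²)
M(m) = 10/(3 + m + 2*m²) (M(m) = (6 + 4*(-3 + 4))/((3 + 2*m²) + m) = (6 + 4*1)/(3 + m + 2*m²) = (6 + 4)/(3 + m + 2*m²) = 10/(3 + m + 2*m²))
(M(-7) + (29 - 1*77))² = (10/(3 - 7 + 2*(-7)²) + (29 - 1*77))² = (10/(3 - 7 + 2*49) + (29 - 77))² = (10/(3 - 7 + 98) - 48)² = (10/94 - 48)² = (10*(1/94) - 48)² = (5/47 - 48)² = (-2251/47)² = 5067001/2209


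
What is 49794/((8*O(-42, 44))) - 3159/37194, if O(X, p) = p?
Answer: 154243839/1091024 ≈ 141.38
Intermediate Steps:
49794/((8*O(-42, 44))) - 3159/37194 = 49794/((8*44)) - 3159/37194 = 49794/352 - 3159*1/37194 = 49794*(1/352) - 1053/12398 = 24897/176 - 1053/12398 = 154243839/1091024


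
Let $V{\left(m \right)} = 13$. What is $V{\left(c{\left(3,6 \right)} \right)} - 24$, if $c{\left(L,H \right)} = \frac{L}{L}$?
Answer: $-11$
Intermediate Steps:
$c{\left(L,H \right)} = 1$
$V{\left(c{\left(3,6 \right)} \right)} - 24 = 13 - 24 = -11$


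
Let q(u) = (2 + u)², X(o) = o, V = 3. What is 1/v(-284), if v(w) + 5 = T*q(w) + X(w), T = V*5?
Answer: 1/1192571 ≈ 8.3852e-7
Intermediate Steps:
T = 15 (T = 3*5 = 15)
v(w) = -5 + w + 15*(2 + w)² (v(w) = -5 + (15*(2 + w)² + w) = -5 + (w + 15*(2 + w)²) = -5 + w + 15*(2 + w)²)
1/v(-284) = 1/(-5 - 284 + 15*(2 - 284)²) = 1/(-5 - 284 + 15*(-282)²) = 1/(-5 - 284 + 15*79524) = 1/(-5 - 284 + 1192860) = 1/1192571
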